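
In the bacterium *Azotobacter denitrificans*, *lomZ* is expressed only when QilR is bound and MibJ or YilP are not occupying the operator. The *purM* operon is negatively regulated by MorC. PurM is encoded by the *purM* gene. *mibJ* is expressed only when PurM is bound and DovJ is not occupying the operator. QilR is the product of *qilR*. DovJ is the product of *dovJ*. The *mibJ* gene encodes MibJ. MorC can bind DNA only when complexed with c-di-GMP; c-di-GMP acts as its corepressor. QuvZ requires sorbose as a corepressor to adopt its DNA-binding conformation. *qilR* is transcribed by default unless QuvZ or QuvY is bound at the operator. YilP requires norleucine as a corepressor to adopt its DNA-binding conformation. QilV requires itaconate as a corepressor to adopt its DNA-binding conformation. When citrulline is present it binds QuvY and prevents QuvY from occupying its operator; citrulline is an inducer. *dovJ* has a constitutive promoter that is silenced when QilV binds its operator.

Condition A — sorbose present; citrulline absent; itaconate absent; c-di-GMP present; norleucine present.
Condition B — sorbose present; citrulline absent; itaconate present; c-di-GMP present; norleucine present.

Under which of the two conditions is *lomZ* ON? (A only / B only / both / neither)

neither

Condition A:
Sorbose is present, so QuvZ is active.
Citrulline is absent, so QuvY is active.
With repressor QuvZ bound, *qilR* is not transcribed.
So QilR is not produced.
Itaconate is absent, so QilV is inactive.
With no repressor bound, *dovJ* is transcribed.
So DovJ is produced and active.
c-di-GMP is present, so MorC is active.
With repressor MorC bound, *purM* is not transcribed.
So PurM is not produced.
With repressor DovJ bound, *mibJ* is not transcribed.
So MibJ is not produced.
Norleucine is present, so YilP is active.
With repressor YilP bound, *lomZ* is not transcribed.
→ *lomZ* is OFF in A.
Condition B:
Sorbose is present, so QuvZ is active.
Citrulline is absent, so QuvY is active.
With repressor QuvZ bound, *qilR* is not transcribed.
So QilR is not produced.
Itaconate is present, so QilV is active.
With repressor QilV bound, *dovJ* is not transcribed.
So DovJ is not produced.
c-di-GMP is present, so MorC is active.
With repressor MorC bound, *purM* is not transcribed.
So PurM is not produced.
Required activator PurM is absent, so *mibJ* is not transcribed.
So MibJ is not produced.
Norleucine is present, so YilP is active.
With repressor YilP bound, *lomZ* is not transcribed.
→ *lomZ* is OFF in B.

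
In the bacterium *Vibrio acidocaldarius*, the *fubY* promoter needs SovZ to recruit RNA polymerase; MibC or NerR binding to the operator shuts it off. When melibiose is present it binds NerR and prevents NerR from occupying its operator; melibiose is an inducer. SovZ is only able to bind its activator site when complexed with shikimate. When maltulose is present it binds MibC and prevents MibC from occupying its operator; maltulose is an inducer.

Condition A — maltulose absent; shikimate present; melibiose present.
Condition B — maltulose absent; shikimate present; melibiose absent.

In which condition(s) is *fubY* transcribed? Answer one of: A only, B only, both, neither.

Condition A:
Maltulose is absent, so MibC is active.
Shikimate is present, so SovZ is active.
Melibiose is present, so NerR is inactive.
With repressor MibC bound, *fubY* is not transcribed.
→ *fubY* is OFF in A.
Condition B:
Maltulose is absent, so MibC is active.
Shikimate is present, so SovZ is active.
Melibiose is absent, so NerR is active.
With repressor MibC bound, *fubY* is not transcribed.
→ *fubY* is OFF in B.

neither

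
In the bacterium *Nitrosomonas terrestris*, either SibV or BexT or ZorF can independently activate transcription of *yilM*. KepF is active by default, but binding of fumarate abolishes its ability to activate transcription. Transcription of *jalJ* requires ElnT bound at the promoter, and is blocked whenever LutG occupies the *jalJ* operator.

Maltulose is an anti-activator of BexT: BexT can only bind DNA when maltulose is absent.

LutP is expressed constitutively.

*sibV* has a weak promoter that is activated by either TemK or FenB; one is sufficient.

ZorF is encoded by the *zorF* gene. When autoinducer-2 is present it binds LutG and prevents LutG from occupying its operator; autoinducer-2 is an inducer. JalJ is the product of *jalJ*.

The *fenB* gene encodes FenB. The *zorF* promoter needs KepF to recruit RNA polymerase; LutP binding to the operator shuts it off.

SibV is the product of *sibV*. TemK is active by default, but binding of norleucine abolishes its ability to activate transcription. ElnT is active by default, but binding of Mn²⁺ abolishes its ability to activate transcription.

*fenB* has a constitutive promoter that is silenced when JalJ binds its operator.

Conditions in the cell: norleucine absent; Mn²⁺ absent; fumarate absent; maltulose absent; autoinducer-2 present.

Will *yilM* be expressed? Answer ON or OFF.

ON

Norleucine is absent, so TemK is active.
Mn²⁺ is absent, so ElnT is active.
Autoinducer-2 is present, so LutG is inactive.
No repressor is bound and ElnT is active, so *jalJ* is transcribed.
So JalJ is produced and active.
With repressor JalJ bound, *fenB* is not transcribed.
So FenB is not produced.
Activator TemK is present, so *sibV* is transcribed.
So SibV is produced and active.
Maltulose is absent, so BexT is active.
Fumarate is absent, so KepF is active.
LutP is produced constitutively and is active.
With repressor LutP bound, *zorF* is not transcribed.
So ZorF is not produced.
Activator SibV is present, so *yilM* is transcribed.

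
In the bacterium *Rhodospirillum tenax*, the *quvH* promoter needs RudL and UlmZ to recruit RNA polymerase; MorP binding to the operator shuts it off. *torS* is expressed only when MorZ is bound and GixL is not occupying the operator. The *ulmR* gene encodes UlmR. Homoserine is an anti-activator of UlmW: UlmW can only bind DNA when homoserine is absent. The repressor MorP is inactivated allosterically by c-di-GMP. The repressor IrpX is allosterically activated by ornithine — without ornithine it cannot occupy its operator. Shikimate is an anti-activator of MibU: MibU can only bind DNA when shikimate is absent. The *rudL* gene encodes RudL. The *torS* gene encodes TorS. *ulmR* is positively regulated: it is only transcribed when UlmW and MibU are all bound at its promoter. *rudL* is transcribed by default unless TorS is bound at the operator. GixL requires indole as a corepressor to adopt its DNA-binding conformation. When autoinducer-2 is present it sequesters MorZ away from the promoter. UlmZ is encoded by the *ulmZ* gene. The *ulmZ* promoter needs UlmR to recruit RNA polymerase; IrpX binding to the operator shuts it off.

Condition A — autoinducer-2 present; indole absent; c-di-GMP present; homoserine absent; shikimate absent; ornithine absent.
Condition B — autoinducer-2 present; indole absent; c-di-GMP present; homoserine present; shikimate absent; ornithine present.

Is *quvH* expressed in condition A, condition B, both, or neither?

A only

Condition A:
Autoinducer-2 is present, so MorZ is inactive.
Indole is absent, so GixL is inactive.
Required activator MorZ is absent, so *torS* is not transcribed.
So TorS is not produced.
With no repressor bound, *rudL* is transcribed.
So RudL is produced and active.
c-di-GMP is present, so MorP is inactive.
Homoserine is absent, so UlmW is active.
Shikimate is absent, so MibU is active.
No repressor is bound and UlmW and MibU are active, so *ulmR* is transcribed.
So UlmR is produced and active.
Ornithine is absent, so IrpX is inactive.
No repressor is bound and UlmR is active, so *ulmZ* is transcribed.
So UlmZ is produced and active.
No repressor is bound and RudL and UlmZ are active, so *quvH* is transcribed.
→ *quvH* is ON in A.
Condition B:
Autoinducer-2 is present, so MorZ is inactive.
Indole is absent, so GixL is inactive.
Required activator MorZ is absent, so *torS* is not transcribed.
So TorS is not produced.
With no repressor bound, *rudL* is transcribed.
So RudL is produced and active.
c-di-GMP is present, so MorP is inactive.
Homoserine is present, so UlmW is inactive.
Shikimate is absent, so MibU is active.
Required activator UlmW is absent, so *ulmR* is not transcribed.
So UlmR is not produced.
Ornithine is present, so IrpX is active.
With repressor IrpX bound, *ulmZ* is not transcribed.
So UlmZ is not produced.
Required activator UlmZ is absent, so *quvH* is not transcribed.
→ *quvH* is OFF in B.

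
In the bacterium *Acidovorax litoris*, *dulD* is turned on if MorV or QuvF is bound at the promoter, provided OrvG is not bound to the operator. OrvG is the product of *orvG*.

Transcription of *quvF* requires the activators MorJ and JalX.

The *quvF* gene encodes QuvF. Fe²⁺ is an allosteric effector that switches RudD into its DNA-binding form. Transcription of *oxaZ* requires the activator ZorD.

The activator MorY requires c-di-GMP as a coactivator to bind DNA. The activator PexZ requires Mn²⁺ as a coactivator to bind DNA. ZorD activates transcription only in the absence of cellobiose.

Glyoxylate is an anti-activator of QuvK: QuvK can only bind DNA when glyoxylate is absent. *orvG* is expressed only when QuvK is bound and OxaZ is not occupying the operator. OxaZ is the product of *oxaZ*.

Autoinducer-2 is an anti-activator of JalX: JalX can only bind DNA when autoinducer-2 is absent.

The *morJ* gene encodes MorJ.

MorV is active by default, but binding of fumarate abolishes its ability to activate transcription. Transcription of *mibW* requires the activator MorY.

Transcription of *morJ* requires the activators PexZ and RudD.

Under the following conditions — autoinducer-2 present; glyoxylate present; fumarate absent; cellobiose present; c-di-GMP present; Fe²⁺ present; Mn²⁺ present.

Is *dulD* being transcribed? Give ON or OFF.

ON

Fumarate is absent, so MorV is active.
Glyoxylate is present, so QuvK is inactive.
Cellobiose is present, so ZorD is inactive.
Required activator ZorD is absent, so *oxaZ* is not transcribed.
So OxaZ is not produced.
Required activator QuvK is absent, so *orvG* is not transcribed.
So OrvG is not produced.
Mn²⁺ is present, so PexZ is active.
Fe²⁺ is present, so RudD is active.
No repressor is bound and PexZ and RudD are active, so *morJ* is transcribed.
So MorJ is produced and active.
Autoinducer-2 is present, so JalX is inactive.
Required activator JalX is absent, so *quvF* is not transcribed.
So QuvF is not produced.
Activator MorV is present, so *dulD* is transcribed.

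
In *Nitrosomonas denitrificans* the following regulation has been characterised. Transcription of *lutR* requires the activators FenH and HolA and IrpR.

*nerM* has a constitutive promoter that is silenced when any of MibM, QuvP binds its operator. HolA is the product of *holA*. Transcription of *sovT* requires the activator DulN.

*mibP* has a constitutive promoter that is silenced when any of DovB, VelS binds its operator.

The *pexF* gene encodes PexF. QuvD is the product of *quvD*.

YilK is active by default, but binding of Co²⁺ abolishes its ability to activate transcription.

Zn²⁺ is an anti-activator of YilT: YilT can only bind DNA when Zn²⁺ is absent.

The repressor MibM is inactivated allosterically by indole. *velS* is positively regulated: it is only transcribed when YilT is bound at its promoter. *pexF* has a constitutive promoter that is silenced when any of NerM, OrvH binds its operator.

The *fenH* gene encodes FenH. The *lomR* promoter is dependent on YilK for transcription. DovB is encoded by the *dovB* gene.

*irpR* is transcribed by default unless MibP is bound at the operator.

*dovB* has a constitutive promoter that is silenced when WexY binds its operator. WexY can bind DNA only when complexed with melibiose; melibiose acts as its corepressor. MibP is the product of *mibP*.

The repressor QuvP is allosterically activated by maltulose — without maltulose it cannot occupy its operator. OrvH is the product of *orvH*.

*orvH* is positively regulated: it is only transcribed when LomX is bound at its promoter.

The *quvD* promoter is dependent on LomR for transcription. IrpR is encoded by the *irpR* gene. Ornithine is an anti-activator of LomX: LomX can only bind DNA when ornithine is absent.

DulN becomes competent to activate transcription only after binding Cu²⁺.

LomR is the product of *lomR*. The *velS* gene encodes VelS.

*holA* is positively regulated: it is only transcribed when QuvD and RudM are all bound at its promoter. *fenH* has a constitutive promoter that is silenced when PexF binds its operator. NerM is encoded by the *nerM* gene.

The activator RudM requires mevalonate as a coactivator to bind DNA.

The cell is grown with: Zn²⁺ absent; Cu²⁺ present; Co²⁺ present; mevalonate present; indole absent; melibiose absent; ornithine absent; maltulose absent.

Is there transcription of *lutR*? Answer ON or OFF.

Indole is absent, so MibM is active.
Maltulose is absent, so QuvP is inactive.
With repressor MibM bound, *nerM* is not transcribed.
So NerM is not produced.
Ornithine is absent, so LomX is active.
No repressor is bound and LomX is active, so *orvH* is transcribed.
So OrvH is produced and active.
With repressor OrvH bound, *pexF* is not transcribed.
So PexF is not produced.
With no repressor bound, *fenH* is transcribed.
So FenH is produced and active.
Co²⁺ is present, so YilK is inactive.
Required activator YilK is absent, so *lomR* is not transcribed.
So LomR is not produced.
Required activator LomR is absent, so *quvD* is not transcribed.
So QuvD is not produced.
Mevalonate is present, so RudM is active.
Required activator QuvD is absent, so *holA* is not transcribed.
So HolA is not produced.
Melibiose is absent, so WexY is inactive.
With no repressor bound, *dovB* is transcribed.
So DovB is produced and active.
Zn²⁺ is absent, so YilT is active.
No repressor is bound and YilT is active, so *velS* is transcribed.
So VelS is produced and active.
With repressor DovB bound, *mibP* is not transcribed.
So MibP is not produced.
With no repressor bound, *irpR* is transcribed.
So IrpR is produced and active.
Required activator HolA is absent, so *lutR* is not transcribed.

OFF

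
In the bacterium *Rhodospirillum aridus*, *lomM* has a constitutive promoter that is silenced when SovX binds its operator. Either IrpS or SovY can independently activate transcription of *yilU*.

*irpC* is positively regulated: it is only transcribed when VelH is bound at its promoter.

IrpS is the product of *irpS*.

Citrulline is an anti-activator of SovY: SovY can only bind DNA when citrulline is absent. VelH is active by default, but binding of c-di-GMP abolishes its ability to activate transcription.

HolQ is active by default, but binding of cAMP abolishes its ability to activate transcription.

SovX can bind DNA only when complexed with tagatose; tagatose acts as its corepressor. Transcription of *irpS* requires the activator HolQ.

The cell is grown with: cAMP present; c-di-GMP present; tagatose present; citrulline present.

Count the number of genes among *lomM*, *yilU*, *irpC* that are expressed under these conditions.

0

Tagatose is present, so SovX is active.
With repressor SovX bound, *lomM* is not transcribed.
→ *lomM* is OFF.
cAMP is present, so HolQ is inactive.
Required activator HolQ is absent, so *irpS* is not transcribed.
So IrpS is not produced.
Citrulline is present, so SovY is inactive.
No activator is available at the *yilU* promoter, so *yilU* is not transcribed.
→ *yilU* is OFF.
c-di-GMP is present, so VelH is inactive.
Required activator VelH is absent, so *irpC* is not transcribed.
→ *irpC* is OFF.
0 of the 3 genes are transcribed.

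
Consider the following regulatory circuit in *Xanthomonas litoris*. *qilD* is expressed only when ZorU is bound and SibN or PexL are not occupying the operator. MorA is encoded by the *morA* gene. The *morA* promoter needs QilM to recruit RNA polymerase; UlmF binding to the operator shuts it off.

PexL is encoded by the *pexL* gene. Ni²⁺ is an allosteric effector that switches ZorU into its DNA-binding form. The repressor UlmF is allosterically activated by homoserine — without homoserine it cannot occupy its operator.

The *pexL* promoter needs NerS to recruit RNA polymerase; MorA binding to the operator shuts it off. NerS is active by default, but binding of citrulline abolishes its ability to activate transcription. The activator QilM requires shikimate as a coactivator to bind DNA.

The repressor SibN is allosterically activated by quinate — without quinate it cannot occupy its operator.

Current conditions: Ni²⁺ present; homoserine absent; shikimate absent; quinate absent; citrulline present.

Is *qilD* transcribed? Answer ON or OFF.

Quinate is absent, so SibN is inactive.
Citrulline is present, so NerS is inactive.
Shikimate is absent, so QilM is inactive.
Homoserine is absent, so UlmF is inactive.
Required activator QilM is absent, so *morA* is not transcribed.
So MorA is not produced.
Required activator NerS is absent, so *pexL* is not transcribed.
So PexL is not produced.
Ni²⁺ is present, so ZorU is active.
No repressor is bound and ZorU is active, so *qilD* is transcribed.

ON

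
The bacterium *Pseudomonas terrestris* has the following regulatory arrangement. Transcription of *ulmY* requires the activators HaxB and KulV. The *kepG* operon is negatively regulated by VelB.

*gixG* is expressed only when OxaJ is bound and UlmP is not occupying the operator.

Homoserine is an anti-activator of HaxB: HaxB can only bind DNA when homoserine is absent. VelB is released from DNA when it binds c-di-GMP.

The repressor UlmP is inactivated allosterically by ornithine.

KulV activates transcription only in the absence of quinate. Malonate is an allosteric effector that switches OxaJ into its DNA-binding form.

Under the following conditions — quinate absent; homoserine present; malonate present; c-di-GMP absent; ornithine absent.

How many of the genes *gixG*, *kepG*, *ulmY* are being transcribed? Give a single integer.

0

Ornithine is absent, so UlmP is active.
Malonate is present, so OxaJ is active.
With repressor UlmP bound, *gixG* is not transcribed.
→ *gixG* is OFF.
c-di-GMP is absent, so VelB is active.
With repressor VelB bound, *kepG* is not transcribed.
→ *kepG* is OFF.
Homoserine is present, so HaxB is inactive.
Quinate is absent, so KulV is active.
Required activator HaxB is absent, so *ulmY* is not transcribed.
→ *ulmY* is OFF.
0 of the 3 genes are transcribed.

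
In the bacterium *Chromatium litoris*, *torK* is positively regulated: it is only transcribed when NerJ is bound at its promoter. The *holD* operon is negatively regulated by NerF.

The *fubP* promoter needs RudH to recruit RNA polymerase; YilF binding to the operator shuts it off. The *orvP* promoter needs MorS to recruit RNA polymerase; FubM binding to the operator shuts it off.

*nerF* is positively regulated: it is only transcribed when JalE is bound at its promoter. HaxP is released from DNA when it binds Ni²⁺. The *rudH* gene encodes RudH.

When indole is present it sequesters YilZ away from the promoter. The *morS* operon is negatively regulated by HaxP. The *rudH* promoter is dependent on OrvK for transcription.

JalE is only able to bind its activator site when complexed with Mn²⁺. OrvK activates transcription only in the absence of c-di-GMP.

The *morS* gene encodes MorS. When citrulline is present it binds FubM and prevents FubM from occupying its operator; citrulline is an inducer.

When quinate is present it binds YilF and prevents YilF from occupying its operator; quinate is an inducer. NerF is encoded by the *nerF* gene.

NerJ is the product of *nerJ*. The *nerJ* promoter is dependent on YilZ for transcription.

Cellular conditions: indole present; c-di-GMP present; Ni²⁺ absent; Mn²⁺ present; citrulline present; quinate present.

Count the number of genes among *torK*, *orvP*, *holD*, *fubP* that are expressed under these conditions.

Indole is present, so YilZ is inactive.
Required activator YilZ is absent, so *nerJ* is not transcribed.
So NerJ is not produced.
Required activator NerJ is absent, so *torK* is not transcribed.
→ *torK* is OFF.
Ni²⁺ is absent, so HaxP is active.
With repressor HaxP bound, *morS* is not transcribed.
So MorS is not produced.
Citrulline is present, so FubM is inactive.
Required activator MorS is absent, so *orvP* is not transcribed.
→ *orvP* is OFF.
Mn²⁺ is present, so JalE is active.
No repressor is bound and JalE is active, so *nerF* is transcribed.
So NerF is produced and active.
With repressor NerF bound, *holD* is not transcribed.
→ *holD* is OFF.
c-di-GMP is present, so OrvK is inactive.
Required activator OrvK is absent, so *rudH* is not transcribed.
So RudH is not produced.
Quinate is present, so YilF is inactive.
Required activator RudH is absent, so *fubP* is not transcribed.
→ *fubP* is OFF.
0 of the 4 genes are transcribed.

0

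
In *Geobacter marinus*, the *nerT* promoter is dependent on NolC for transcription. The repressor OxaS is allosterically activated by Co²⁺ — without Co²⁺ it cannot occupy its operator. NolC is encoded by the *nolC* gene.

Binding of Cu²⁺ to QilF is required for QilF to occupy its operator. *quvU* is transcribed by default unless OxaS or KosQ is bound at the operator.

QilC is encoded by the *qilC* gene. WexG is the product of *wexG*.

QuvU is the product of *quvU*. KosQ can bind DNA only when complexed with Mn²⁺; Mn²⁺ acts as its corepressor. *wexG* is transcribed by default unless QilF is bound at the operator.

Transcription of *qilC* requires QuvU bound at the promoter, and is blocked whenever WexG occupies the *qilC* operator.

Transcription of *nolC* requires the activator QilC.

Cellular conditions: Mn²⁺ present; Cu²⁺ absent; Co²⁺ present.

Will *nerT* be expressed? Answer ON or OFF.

Co²⁺ is present, so OxaS is active.
Mn²⁺ is present, so KosQ is active.
With repressor OxaS bound, *quvU* is not transcribed.
So QuvU is not produced.
Cu²⁺ is absent, so QilF is inactive.
With no repressor bound, *wexG* is transcribed.
So WexG is produced and active.
With repressor WexG bound, *qilC* is not transcribed.
So QilC is not produced.
Required activator QilC is absent, so *nolC* is not transcribed.
So NolC is not produced.
Required activator NolC is absent, so *nerT* is not transcribed.

OFF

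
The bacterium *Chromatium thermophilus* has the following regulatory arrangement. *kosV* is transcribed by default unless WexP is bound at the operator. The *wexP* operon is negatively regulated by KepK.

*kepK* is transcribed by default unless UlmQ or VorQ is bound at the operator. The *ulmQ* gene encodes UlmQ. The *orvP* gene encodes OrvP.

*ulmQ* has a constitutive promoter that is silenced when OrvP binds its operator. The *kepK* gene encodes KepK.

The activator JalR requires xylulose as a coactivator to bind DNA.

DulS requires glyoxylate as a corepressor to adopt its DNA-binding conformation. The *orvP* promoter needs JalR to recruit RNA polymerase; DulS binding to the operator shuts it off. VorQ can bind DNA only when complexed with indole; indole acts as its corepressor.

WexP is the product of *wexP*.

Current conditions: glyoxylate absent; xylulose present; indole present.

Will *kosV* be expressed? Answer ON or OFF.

OFF

Xylulose is present, so JalR is active.
Glyoxylate is absent, so DulS is inactive.
No repressor is bound and JalR is active, so *orvP* is transcribed.
So OrvP is produced and active.
With repressor OrvP bound, *ulmQ* is not transcribed.
So UlmQ is not produced.
Indole is present, so VorQ is active.
With repressor VorQ bound, *kepK* is not transcribed.
So KepK is not produced.
With no repressor bound, *wexP* is transcribed.
So WexP is produced and active.
With repressor WexP bound, *kosV* is not transcribed.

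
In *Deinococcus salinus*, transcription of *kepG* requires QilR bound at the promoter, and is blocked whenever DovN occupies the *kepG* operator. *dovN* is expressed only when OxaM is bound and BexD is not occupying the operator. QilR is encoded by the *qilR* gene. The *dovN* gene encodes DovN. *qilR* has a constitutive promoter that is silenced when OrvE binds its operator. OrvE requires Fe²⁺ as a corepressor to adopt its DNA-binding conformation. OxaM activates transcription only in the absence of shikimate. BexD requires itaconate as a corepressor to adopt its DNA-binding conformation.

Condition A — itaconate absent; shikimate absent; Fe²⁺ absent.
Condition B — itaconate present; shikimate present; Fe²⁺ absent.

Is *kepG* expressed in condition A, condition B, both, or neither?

Condition A:
Itaconate is absent, so BexD is inactive.
Shikimate is absent, so OxaM is active.
No repressor is bound and OxaM is active, so *dovN* is transcribed.
So DovN is produced and active.
Fe²⁺ is absent, so OrvE is inactive.
With no repressor bound, *qilR* is transcribed.
So QilR is produced and active.
With repressor DovN bound, *kepG* is not transcribed.
→ *kepG* is OFF in A.
Condition B:
Itaconate is present, so BexD is active.
Shikimate is present, so OxaM is inactive.
With repressor BexD bound, *dovN* is not transcribed.
So DovN is not produced.
Fe²⁺ is absent, so OrvE is inactive.
With no repressor bound, *qilR* is transcribed.
So QilR is produced and active.
No repressor is bound and QilR is active, so *kepG* is transcribed.
→ *kepG* is ON in B.

B only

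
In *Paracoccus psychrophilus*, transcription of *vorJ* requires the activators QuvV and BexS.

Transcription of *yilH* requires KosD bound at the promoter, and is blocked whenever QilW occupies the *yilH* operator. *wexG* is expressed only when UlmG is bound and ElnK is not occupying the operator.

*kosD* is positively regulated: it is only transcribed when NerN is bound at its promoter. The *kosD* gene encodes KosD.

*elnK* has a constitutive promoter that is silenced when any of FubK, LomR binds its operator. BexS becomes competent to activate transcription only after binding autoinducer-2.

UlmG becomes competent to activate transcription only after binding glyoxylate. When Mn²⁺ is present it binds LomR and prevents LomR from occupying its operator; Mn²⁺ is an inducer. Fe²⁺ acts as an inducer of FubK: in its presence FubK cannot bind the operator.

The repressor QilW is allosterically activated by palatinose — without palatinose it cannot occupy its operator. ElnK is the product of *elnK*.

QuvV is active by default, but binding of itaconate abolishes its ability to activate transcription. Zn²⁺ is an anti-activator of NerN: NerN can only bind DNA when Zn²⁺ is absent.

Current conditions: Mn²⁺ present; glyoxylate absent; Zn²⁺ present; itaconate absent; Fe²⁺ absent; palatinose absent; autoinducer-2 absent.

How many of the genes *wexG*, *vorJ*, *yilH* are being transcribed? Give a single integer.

0

Glyoxylate is absent, so UlmG is inactive.
Fe²⁺ is absent, so FubK is active.
Mn²⁺ is present, so LomR is inactive.
With repressor FubK bound, *elnK* is not transcribed.
So ElnK is not produced.
Required activator UlmG is absent, so *wexG* is not transcribed.
→ *wexG* is OFF.
Itaconate is absent, so QuvV is active.
Autoinducer-2 is absent, so BexS is inactive.
Required activator BexS is absent, so *vorJ* is not transcribed.
→ *vorJ* is OFF.
Zn²⁺ is present, so NerN is inactive.
Required activator NerN is absent, so *kosD* is not transcribed.
So KosD is not produced.
Palatinose is absent, so QilW is inactive.
Required activator KosD is absent, so *yilH* is not transcribed.
→ *yilH* is OFF.
0 of the 3 genes are transcribed.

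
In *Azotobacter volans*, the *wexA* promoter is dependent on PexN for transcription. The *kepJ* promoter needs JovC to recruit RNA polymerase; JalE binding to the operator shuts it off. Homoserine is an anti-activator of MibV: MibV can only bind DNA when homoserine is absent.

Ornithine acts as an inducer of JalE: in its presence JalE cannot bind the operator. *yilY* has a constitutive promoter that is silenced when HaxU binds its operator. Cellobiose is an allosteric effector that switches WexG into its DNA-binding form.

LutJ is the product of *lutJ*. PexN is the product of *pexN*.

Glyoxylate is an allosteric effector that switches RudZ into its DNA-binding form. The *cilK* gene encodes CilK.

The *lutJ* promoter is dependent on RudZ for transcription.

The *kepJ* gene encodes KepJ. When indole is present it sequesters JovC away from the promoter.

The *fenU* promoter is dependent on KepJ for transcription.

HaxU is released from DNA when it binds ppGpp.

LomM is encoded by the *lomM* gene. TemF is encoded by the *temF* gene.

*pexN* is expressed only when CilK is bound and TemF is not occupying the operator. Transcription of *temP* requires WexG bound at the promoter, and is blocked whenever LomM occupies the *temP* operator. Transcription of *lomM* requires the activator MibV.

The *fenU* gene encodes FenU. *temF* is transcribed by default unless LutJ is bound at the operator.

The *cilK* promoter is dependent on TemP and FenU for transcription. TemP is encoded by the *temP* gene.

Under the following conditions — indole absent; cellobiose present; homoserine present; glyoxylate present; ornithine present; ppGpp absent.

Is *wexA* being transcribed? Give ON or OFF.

Homoserine is present, so MibV is inactive.
Required activator MibV is absent, so *lomM* is not transcribed.
So LomM is not produced.
Cellobiose is present, so WexG is active.
No repressor is bound and WexG is active, so *temP* is transcribed.
So TemP is produced and active.
Indole is absent, so JovC is active.
Ornithine is present, so JalE is inactive.
No repressor is bound and JovC is active, so *kepJ* is transcribed.
So KepJ is produced and active.
No repressor is bound and KepJ is active, so *fenU* is transcribed.
So FenU is produced and active.
No repressor is bound and TemP and FenU are active, so *cilK* is transcribed.
So CilK is produced and active.
Glyoxylate is present, so RudZ is active.
No repressor is bound and RudZ is active, so *lutJ* is transcribed.
So LutJ is produced and active.
With repressor LutJ bound, *temF* is not transcribed.
So TemF is not produced.
No repressor is bound and CilK is active, so *pexN* is transcribed.
So PexN is produced and active.
No repressor is bound and PexN is active, so *wexA* is transcribed.

ON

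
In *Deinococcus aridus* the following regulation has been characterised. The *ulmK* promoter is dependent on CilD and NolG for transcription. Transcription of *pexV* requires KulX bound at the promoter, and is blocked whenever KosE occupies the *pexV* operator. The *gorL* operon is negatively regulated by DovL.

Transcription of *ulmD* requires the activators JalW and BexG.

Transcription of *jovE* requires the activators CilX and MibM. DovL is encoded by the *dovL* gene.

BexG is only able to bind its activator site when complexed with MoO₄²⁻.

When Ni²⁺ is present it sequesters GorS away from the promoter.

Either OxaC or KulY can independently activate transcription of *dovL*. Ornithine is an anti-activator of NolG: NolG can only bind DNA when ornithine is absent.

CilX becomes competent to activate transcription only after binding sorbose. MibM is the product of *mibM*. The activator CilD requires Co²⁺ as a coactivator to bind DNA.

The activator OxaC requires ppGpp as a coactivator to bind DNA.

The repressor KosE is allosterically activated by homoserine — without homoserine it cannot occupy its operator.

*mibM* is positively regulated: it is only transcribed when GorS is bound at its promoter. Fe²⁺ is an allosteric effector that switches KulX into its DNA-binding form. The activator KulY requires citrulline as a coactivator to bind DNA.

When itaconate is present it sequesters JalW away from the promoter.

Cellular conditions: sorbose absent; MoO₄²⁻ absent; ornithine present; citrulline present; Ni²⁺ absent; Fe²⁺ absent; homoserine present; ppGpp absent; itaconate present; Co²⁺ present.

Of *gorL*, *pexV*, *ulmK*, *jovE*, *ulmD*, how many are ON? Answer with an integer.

ppGpp is absent, so OxaC is inactive.
Citrulline is present, so KulY is active.
Activator KulY is present, so *dovL* is transcribed.
So DovL is produced and active.
With repressor DovL bound, *gorL* is not transcribed.
→ *gorL* is OFF.
Homoserine is present, so KosE is active.
Fe²⁺ is absent, so KulX is inactive.
With repressor KosE bound, *pexV* is not transcribed.
→ *pexV* is OFF.
Co²⁺ is present, so CilD is active.
Ornithine is present, so NolG is inactive.
Required activator NolG is absent, so *ulmK* is not transcribed.
→ *ulmK* is OFF.
Sorbose is absent, so CilX is inactive.
Ni²⁺ is absent, so GorS is active.
No repressor is bound and GorS is active, so *mibM* is transcribed.
So MibM is produced and active.
Required activator CilX is absent, so *jovE* is not transcribed.
→ *jovE* is OFF.
Itaconate is present, so JalW is inactive.
MoO₄²⁻ is absent, so BexG is inactive.
Required activator JalW is absent, so *ulmD* is not transcribed.
→ *ulmD* is OFF.
0 of the 5 genes are transcribed.

0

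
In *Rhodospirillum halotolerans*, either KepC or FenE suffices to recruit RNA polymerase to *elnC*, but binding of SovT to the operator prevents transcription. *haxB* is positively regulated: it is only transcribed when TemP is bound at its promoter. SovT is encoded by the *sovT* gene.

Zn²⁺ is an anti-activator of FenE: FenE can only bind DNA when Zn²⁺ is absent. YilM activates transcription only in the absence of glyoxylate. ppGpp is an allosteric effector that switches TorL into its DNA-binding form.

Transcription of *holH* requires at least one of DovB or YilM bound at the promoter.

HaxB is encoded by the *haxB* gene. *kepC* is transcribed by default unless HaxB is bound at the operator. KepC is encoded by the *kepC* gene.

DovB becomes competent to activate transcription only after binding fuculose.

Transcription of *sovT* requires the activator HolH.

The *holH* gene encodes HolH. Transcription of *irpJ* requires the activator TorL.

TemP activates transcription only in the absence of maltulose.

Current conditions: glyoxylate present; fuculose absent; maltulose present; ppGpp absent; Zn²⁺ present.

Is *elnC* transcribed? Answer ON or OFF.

Maltulose is present, so TemP is inactive.
Required activator TemP is absent, so *haxB* is not transcribed.
So HaxB is not produced.
With no repressor bound, *kepC* is transcribed.
So KepC is produced and active.
Zn²⁺ is present, so FenE is inactive.
Fuculose is absent, so DovB is inactive.
Glyoxylate is present, so YilM is inactive.
No activator is available at the *holH* promoter, so *holH* is not transcribed.
So HolH is not produced.
Required activator HolH is absent, so *sovT* is not transcribed.
So SovT is not produced.
Activator KepC is present, so *elnC* is transcribed.

ON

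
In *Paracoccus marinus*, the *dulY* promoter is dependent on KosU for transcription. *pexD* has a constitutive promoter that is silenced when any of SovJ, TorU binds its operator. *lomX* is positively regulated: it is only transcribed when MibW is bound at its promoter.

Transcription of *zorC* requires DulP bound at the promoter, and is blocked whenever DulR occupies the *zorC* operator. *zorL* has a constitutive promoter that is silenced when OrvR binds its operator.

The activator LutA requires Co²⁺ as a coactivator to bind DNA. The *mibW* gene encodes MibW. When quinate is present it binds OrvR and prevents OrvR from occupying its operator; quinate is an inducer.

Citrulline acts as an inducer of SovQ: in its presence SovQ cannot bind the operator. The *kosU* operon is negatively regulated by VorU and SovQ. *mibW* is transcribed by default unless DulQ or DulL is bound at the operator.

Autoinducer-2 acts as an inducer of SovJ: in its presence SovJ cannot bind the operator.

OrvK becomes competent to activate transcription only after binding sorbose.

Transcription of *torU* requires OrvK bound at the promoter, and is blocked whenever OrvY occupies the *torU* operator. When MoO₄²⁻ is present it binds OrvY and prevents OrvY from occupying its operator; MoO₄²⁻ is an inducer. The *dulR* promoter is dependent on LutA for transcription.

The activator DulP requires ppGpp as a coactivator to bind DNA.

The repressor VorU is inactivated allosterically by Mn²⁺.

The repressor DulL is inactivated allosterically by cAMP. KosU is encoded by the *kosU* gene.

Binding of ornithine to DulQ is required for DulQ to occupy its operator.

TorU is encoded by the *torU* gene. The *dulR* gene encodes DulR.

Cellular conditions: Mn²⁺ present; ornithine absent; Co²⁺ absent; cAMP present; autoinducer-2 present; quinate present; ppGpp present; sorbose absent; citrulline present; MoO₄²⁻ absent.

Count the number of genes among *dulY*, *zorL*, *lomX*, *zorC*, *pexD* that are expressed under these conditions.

5

Mn²⁺ is present, so VorU is inactive.
Citrulline is present, so SovQ is inactive.
With no repressor bound, *kosU* is transcribed.
So KosU is produced and active.
No repressor is bound and KosU is active, so *dulY* is transcribed.
→ *dulY* is ON.
Quinate is present, so OrvR is inactive.
With no repressor bound, *zorL* is transcribed.
→ *zorL* is ON.
Ornithine is absent, so DulQ is inactive.
cAMP is present, so DulL is inactive.
With no repressor bound, *mibW* is transcribed.
So MibW is produced and active.
No repressor is bound and MibW is active, so *lomX* is transcribed.
→ *lomX* is ON.
Co²⁺ is absent, so LutA is inactive.
Required activator LutA is absent, so *dulR* is not transcribed.
So DulR is not produced.
ppGpp is present, so DulP is active.
No repressor is bound and DulP is active, so *zorC* is transcribed.
→ *zorC* is ON.
Autoinducer-2 is present, so SovJ is inactive.
Sorbose is absent, so OrvK is inactive.
MoO₄²⁻ is absent, so OrvY is active.
With repressor OrvY bound, *torU* is not transcribed.
So TorU is not produced.
With no repressor bound, *pexD* is transcribed.
→ *pexD* is ON.
5 of the 5 genes are transcribed.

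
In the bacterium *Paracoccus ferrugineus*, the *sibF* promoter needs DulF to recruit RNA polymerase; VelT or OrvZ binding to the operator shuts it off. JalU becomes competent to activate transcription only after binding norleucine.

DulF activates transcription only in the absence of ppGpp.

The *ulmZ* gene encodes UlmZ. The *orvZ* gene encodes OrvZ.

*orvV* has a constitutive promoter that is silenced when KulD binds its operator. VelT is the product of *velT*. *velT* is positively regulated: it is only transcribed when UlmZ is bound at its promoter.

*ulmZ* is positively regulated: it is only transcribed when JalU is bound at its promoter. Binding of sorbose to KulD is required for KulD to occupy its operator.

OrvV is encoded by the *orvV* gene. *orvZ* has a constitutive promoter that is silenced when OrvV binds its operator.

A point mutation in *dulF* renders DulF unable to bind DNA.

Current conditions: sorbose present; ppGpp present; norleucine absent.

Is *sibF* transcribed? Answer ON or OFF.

Norleucine is absent, so JalU is inactive.
Required activator JalU is absent, so *ulmZ* is not transcribed.
So UlmZ is not produced.
Required activator UlmZ is absent, so *velT* is not transcribed.
So VelT is not produced.
DulF is non-functional in this strain, so it has no effect.
Sorbose is present, so KulD is active.
With repressor KulD bound, *orvV* is not transcribed.
So OrvV is not produced.
With no repressor bound, *orvZ* is transcribed.
So OrvZ is produced and active.
With repressor OrvZ bound, *sibF* is not transcribed.

OFF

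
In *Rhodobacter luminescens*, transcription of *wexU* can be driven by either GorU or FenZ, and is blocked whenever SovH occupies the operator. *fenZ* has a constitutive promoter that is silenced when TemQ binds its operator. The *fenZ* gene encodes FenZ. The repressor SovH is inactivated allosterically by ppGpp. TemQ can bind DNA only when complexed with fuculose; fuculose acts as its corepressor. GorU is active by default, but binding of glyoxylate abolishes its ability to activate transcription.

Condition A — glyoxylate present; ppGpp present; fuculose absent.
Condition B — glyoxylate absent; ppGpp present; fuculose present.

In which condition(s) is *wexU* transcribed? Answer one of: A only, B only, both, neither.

both

Condition A:
Glyoxylate is present, so GorU is inactive.
ppGpp is present, so SovH is inactive.
Fuculose is absent, so TemQ is inactive.
With no repressor bound, *fenZ* is transcribed.
So FenZ is produced and active.
Activator FenZ is present, so *wexU* is transcribed.
→ *wexU* is ON in A.
Condition B:
Glyoxylate is absent, so GorU is active.
ppGpp is present, so SovH is inactive.
Fuculose is present, so TemQ is active.
With repressor TemQ bound, *fenZ* is not transcribed.
So FenZ is not produced.
Activator GorU is present, so *wexU* is transcribed.
→ *wexU* is ON in B.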